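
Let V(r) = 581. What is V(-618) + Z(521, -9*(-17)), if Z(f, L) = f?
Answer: 1102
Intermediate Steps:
V(-618) + Z(521, -9*(-17)) = 581 + 521 = 1102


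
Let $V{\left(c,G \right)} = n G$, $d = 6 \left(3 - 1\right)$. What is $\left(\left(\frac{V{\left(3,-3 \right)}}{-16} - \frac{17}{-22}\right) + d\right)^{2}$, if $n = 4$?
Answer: $\frac{354025}{1936} \approx 182.86$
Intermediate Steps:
$d = 12$ ($d = 6 \cdot 2 = 12$)
$V{\left(c,G \right)} = 4 G$
$\left(\left(\frac{V{\left(3,-3 \right)}}{-16} - \frac{17}{-22}\right) + d\right)^{2} = \left(\left(\frac{4 \left(-3\right)}{-16} - \frac{17}{-22}\right) + 12\right)^{2} = \left(\left(\left(-12\right) \left(- \frac{1}{16}\right) - - \frac{17}{22}\right) + 12\right)^{2} = \left(\left(\frac{3}{4} + \frac{17}{22}\right) + 12\right)^{2} = \left(\frac{67}{44} + 12\right)^{2} = \left(\frac{595}{44}\right)^{2} = \frac{354025}{1936}$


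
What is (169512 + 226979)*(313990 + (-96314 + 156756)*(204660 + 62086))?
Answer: 6392614766991502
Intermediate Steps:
(169512 + 226979)*(313990 + (-96314 + 156756)*(204660 + 62086)) = 396491*(313990 + 60442*266746) = 396491*(313990 + 16122661732) = 396491*16122975722 = 6392614766991502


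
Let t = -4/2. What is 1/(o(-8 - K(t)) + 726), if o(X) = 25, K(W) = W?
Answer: 1/751 ≈ 0.0013316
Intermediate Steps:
t = -2 (t = -4*½ = -2)
1/(o(-8 - K(t)) + 726) = 1/(25 + 726) = 1/751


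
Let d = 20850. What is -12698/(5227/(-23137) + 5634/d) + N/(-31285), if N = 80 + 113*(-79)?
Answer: -15969926355897952/55715738065 ≈ -2.8663e+5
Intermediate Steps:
N = -8847 (N = 80 - 8927 = -8847)
-12698/(5227/(-23137) + 5634/d) + N/(-31285) = -12698/(5227/(-23137) + 5634/20850) - 8847/(-31285) = -12698/(5227*(-1/23137) + 5634*(1/20850)) - 8847*(-1/31285) = -12698/(-5227/23137 + 939/3475) + 8847/31285 = -12698/3561818/80401075 + 8847/31285 = -12698*80401075/3561818 + 8847/31285 = -510466425175/1780909 + 8847/31285 = -15969926355897952/55715738065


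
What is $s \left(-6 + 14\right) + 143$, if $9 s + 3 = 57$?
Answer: $191$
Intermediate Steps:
$s = 6$ ($s = - \frac{1}{3} + \frac{1}{9} \cdot 57 = - \frac{1}{3} + \frac{19}{3} = 6$)
$s \left(-6 + 14\right) + 143 = 6 \left(-6 + 14\right) + 143 = 6 \cdot 8 + 143 = 48 + 143 = 191$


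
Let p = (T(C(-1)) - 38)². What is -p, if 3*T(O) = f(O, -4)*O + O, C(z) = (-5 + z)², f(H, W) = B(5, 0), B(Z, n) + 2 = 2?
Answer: -676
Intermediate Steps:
B(Z, n) = 0 (B(Z, n) = -2 + 2 = 0)
f(H, W) = 0
T(O) = O/3 (T(O) = (0*O + O)/3 = (0 + O)/3 = O/3)
p = 676 (p = ((-5 - 1)²/3 - 38)² = ((⅓)*(-6)² - 38)² = ((⅓)*36 - 38)² = (12 - 38)² = (-26)² = 676)
-p = -1*676 = -676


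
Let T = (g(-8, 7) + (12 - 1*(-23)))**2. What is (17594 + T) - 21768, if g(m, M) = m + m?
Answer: -3813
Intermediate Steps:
g(m, M) = 2*m
T = 361 (T = (2*(-8) + (12 - 1*(-23)))**2 = (-16 + (12 + 23))**2 = (-16 + 35)**2 = 19**2 = 361)
(17594 + T) - 21768 = (17594 + 361) - 21768 = 17955 - 21768 = -3813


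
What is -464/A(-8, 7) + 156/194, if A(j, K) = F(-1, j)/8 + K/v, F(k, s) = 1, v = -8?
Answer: 180266/291 ≈ 619.47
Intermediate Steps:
A(j, K) = 1/8 - K/8 (A(j, K) = 1/8 + K/(-8) = 1*(1/8) + K*(-1/8) = 1/8 - K/8)
-464/A(-8, 7) + 156/194 = -464/(1/8 - 1/8*7) + 156/194 = -464/(1/8 - 7/8) + 156*(1/194) = -464/(-3/4) + 78/97 = -464*(-4/3) + 78/97 = 1856/3 + 78/97 = 180266/291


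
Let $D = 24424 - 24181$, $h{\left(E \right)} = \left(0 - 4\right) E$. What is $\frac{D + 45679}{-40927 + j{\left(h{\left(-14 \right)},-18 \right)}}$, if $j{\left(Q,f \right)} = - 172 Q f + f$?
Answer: $\frac{45922}{132431} \approx 0.34676$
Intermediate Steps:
$h{\left(E \right)} = - 4 E$
$j{\left(Q,f \right)} = f - 172 Q f$ ($j{\left(Q,f \right)} = - 172 Q f + f = f - 172 Q f$)
$D = 243$
$\frac{D + 45679}{-40927 + j{\left(h{\left(-14 \right)},-18 \right)}} = \frac{243 + 45679}{-40927 - 18 \left(1 - 172 \left(\left(-4\right) \left(-14\right)\right)\right)} = \frac{45922}{-40927 - 18 \left(1 - 9632\right)} = \frac{45922}{-40927 - -173358} = \frac{45922}{-40927 + 173358} = \frac{45922}{132431}$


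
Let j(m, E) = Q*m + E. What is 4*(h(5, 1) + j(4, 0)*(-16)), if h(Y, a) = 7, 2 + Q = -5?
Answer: 1820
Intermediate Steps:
Q = -7 (Q = -2 - 5 = -7)
j(m, E) = E - 7*m (j(m, E) = -7*m + E = E - 7*m)
4*(h(5, 1) + j(4, 0)*(-16)) = 4*(7 + (0 - 7*4)*(-16)) = 4*(7 + (0 - 28)*(-16)) = 4*(7 - 28*(-16)) = 4*(7 + 448) = 4*455 = 1820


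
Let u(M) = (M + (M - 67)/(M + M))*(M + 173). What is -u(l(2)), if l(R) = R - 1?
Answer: 5568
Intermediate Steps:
l(R) = -1 + R
u(M) = (173 + M)*(M + (-67 + M)/(2*M)) (u(M) = (M + (-67 + M)/((2*M)))*(173 + M) = (M + (-67 + M)*(1/(2*M)))*(173 + M) = (M + (-67 + M)/(2*M))*(173 + M) = (173 + M)*(M + (-67 + M)/(2*M)))
-u(l(2)) = -(53 + (-1 + 2)² - 11591/(2*(-1 + 2)) + 347*(-1 + 2)/2) = -(53 + 1² - 11591/2/1 + (347/2)*1) = -(53 + 1 - 11591/2*1 + 347/2) = -(53 + 1 - 11591/2 + 347/2) = -1*(-5568) = 5568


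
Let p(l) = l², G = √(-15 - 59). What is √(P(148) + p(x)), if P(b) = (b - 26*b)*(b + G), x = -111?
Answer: √(-535279 - 3700*I*√74) ≈ 21.742 - 731.95*I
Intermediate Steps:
G = I*√74 (G = √(-74) = I*√74 ≈ 8.6023*I)
P(b) = -25*b*(b + I*√74) (P(b) = (b - 26*b)*(b + I*√74) = (-25*b)*(b + I*√74) = -25*b*(b + I*√74))
√(P(148) + p(x)) = √(-25*148*(148 + I*√74) + (-111)²) = √((-547600 - 3700*I*√74) + 12321) = √(-535279 - 3700*I*√74)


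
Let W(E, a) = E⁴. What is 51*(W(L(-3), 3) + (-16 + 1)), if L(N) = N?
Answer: 3366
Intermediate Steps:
51*(W(L(-3), 3) + (-16 + 1)) = 51*((-3)⁴ + (-16 + 1)) = 51*(81 - 15) = 51*66 = 3366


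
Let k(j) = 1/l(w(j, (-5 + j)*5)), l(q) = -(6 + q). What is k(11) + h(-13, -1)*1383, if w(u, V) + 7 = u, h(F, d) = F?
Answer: -179791/10 ≈ -17979.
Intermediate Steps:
w(u, V) = -7 + u
l(q) = -6 - q
k(j) = 1/(1 - j) (k(j) = 1/(-6 - (-7 + j)) = 1/(-6 + (7 - j)) = 1/(1 - j))
k(11) + h(-13, -1)*1383 = -1/(-1 + 11) - 13*1383 = -1/10 - 17979 = -1*⅒ - 17979 = -⅒ - 17979 = -179791/10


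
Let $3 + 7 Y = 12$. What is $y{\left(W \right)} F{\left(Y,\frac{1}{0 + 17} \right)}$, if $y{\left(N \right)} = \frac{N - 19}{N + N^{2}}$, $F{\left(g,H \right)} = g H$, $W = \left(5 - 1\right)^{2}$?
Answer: $- \frac{27}{32368} \approx -0.00083416$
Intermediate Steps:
$Y = \frac{9}{7}$ ($Y = - \frac{3}{7} + \frac{1}{7} \cdot 12 = - \frac{3}{7} + \frac{12}{7} = \frac{9}{7} \approx 1.2857$)
$W = 16$ ($W = 4^{2} = 16$)
$F{\left(g,H \right)} = H g$
$y{\left(N \right)} = \frac{-19 + N}{N + N^{2}}$
$y{\left(W \right)} F{\left(Y,\frac{1}{0 + 17} \right)} = \frac{-19 + 16}{16 \left(1 + 16\right)} \frac{1}{0 + 17} \cdot \frac{9}{7} = \frac{1}{16} \cdot \frac{1}{17} \left(-3\right) \frac{1}{17} \cdot \frac{9}{7} = \left(- \frac{3}{272}\right) \frac{9}{119} = - \frac{27}{32368}$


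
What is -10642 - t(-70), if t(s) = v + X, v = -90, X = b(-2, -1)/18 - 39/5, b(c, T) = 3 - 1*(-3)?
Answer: -158168/15 ≈ -10545.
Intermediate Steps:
b(c, T) = 6 (b(c, T) = 3 + 3 = 6)
X = -112/15 (X = 6/18 - 39/5 = 6*(1/18) - 39*1/5 = 1/3 - 39/5 = -112/15 ≈ -7.4667)
t(s) = -1462/15 (t(s) = -90 - 112/15 = -1462/15)
-10642 - t(-70) = -10642 - 1*(-1462/15) = -10642 + 1462/15 = -158168/15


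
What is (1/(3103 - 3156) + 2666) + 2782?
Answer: 288743/53 ≈ 5448.0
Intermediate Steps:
(1/(3103 - 3156) + 2666) + 2782 = (1/(-53) + 2666) + 2782 = (-1/53 + 2666) + 2782 = 141297/53 + 2782 = 288743/53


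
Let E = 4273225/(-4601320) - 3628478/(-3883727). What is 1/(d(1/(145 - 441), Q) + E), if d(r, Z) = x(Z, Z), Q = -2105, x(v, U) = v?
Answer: -3574054143928/7523364023152163 ≈ -0.00047506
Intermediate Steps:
d(r, Z) = Z
E = 19949816277/3574054143928 (E = 4273225*(-1/4601320) - 3628478*(-1/3883727) = -854645/920264 + 3628478/3883727 = 19949816277/3574054143928 ≈ 0.0055818)
1/(d(1/(145 - 441), Q) + E) = 1/(-2105 + 19949816277/3574054143928) = 1/(-7523364023152163/3574054143928) = -3574054143928/7523364023152163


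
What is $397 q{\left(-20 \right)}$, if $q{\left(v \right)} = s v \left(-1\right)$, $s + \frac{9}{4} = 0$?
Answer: $-17865$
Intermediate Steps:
$s = - \frac{9}{4}$ ($s = - \frac{9}{4} + 0 = - \frac{9}{4} \approx -2.25$)
$q{\left(v \right)} = \frac{9 v}{4}$ ($q{\left(v \right)} = - \frac{9 v}{4} \left(-1\right) = \frac{9 v}{4}$)
$397 q{\left(-20 \right)} = 397 \cdot \frac{9}{4} \left(-20\right) = 397 \left(-45\right) = -17865$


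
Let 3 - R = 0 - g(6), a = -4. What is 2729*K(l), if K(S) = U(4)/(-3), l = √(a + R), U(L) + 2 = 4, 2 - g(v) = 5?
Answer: -5458/3 ≈ -1819.3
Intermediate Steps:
g(v) = -3 (g(v) = 2 - 1*5 = 2 - 5 = -3)
U(L) = 2 (U(L) = -2 + 4 = 2)
R = 0 (R = 3 - (0 - 1*(-3)) = 3 - (0 + 3) = 3 - 1*3 = 3 - 3 = 0)
l = 2*I (l = √(-4 + 0) = √(-4) = 2*I ≈ 2.0*I)
K(S) = -⅔ (K(S) = 2/(-3) = 2*(-⅓) = -⅔)
2729*K(l) = 2729*(-⅔) = -5458/3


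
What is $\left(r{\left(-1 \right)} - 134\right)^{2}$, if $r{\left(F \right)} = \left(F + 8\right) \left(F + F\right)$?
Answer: $21904$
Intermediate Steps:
$r{\left(F \right)} = 2 F \left(8 + F\right)$ ($r{\left(F \right)} = \left(8 + F\right) 2 F = 2 F \left(8 + F\right)$)
$\left(r{\left(-1 \right)} - 134\right)^{2} = \left(2 \left(-1\right) \left(8 - 1\right) - 134\right)^{2} = \left(2 \left(-1\right) 7 - 134\right)^{2} = \left(-14 - 134\right)^{2} = \left(-148\right)^{2} = 21904$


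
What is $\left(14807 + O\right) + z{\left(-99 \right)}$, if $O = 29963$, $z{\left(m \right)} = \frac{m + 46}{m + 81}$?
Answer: $\frac{805913}{18} \approx 44773.0$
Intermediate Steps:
$z{\left(m \right)} = \frac{46 + m}{81 + m}$
$\left(14807 + O\right) + z{\left(-99 \right)} = \left(14807 + 29963\right) + \frac{46 - 99}{81 - 99} = 44770 + \frac{1}{-18} \left(-53\right) = 44770 - - \frac{53}{18} = 44770 + \frac{53}{18} = \frac{805913}{18}$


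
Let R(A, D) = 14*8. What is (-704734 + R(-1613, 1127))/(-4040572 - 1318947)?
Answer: 704622/5359519 ≈ 0.13147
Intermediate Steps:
R(A, D) = 112
(-704734 + R(-1613, 1127))/(-4040572 - 1318947) = (-704734 + 112)/(-4040572 - 1318947) = -704622/(-5359519) = -704622*(-1/5359519) = 704622/5359519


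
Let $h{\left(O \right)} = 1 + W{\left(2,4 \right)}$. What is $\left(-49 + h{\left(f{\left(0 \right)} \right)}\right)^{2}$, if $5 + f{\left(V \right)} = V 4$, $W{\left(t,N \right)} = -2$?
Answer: $2500$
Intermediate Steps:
$f{\left(V \right)} = -5 + 4 V$ ($f{\left(V \right)} = -5 + V 4 = -5 + 4 V$)
$h{\left(O \right)} = -1$ ($h{\left(O \right)} = 1 - 2 = -1$)
$\left(-49 + h{\left(f{\left(0 \right)} \right)}\right)^{2} = \left(-49 - 1\right)^{2} = \left(-50\right)^{2} = 2500$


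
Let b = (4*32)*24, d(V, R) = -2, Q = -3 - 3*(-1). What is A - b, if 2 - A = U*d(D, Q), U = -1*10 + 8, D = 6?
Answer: -3074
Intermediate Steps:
Q = 0 (Q = -3 + 3 = 0)
U = -2 (U = -10 + 8 = -2)
b = 3072 (b = 128*24 = 3072)
A = -2 (A = 2 - (-2)*(-2) = 2 - 1*4 = 2 - 4 = -2)
A - b = -2 - 1*3072 = -2 - 3072 = -3074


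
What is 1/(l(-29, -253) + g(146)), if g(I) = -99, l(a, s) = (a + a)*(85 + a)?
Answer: -1/3347 ≈ -0.00029877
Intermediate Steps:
l(a, s) = 2*a*(85 + a) (l(a, s) = (2*a)*(85 + a) = 2*a*(85 + a))
1/(l(-29, -253) + g(146)) = 1/(2*(-29)*(85 - 29) - 99) = 1/(2*(-29)*56 - 99) = 1/(-3248 - 99) = 1/(-3347) = -1/3347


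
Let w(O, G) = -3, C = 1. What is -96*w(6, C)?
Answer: 288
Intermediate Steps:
-96*w(6, C) = -96*(-3) = 288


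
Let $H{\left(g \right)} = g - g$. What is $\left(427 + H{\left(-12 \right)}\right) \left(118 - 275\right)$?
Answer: $-67039$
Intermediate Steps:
$H{\left(g \right)} = 0$
$\left(427 + H{\left(-12 \right)}\right) \left(118 - 275\right) = \left(427 + 0\right) \left(118 - 275\right) = 427 \left(-157\right) = -67039$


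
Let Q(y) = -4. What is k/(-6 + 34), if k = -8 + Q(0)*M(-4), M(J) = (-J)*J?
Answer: 2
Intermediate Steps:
M(J) = -J**2
k = 56 (k = -8 - (-4)*(-4)**2 = -8 - (-4)*16 = -8 - 4*(-16) = -8 + 64 = 56)
k/(-6 + 34) = 56/(-6 + 34) = 56/28 = 56*(1/28) = 2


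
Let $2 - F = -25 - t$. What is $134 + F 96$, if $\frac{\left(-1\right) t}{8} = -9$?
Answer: $9638$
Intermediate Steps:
$t = 72$ ($t = \left(-8\right) \left(-9\right) = 72$)
$F = 99$ ($F = 2 - \left(-25 - 72\right) = 2 - -97 = 2 + 97 = 99$)
$134 + F 96 = 134 + 99 \cdot 96 = 134 + 9504 = 9638$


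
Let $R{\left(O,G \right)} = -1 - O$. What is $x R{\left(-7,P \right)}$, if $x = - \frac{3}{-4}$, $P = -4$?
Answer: $\frac{9}{2} \approx 4.5$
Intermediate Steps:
$x = \frac{3}{4}$ ($x = \left(-3\right) \left(- \frac{1}{4}\right) = \frac{3}{4} \approx 0.75$)
$x R{\left(-7,P \right)} = \frac{3 \left(-1 - -7\right)}{4} = \frac{3 \left(-1 + 7\right)}{4} = \frac{3}{4} \cdot 6 = \frac{9}{2}$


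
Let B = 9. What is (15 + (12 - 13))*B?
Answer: 126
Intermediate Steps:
(15 + (12 - 13))*B = (15 + (12 - 13))*9 = (15 - 1)*9 = 14*9 = 126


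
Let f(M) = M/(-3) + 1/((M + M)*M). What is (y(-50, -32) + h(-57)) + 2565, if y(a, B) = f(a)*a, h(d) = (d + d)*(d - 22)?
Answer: 3221297/300 ≈ 10738.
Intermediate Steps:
h(d) = 2*d*(-22 + d) (h(d) = (2*d)*(-22 + d) = 2*d*(-22 + d))
f(M) = 1/(2*M²) - M/3 (f(M) = M*(-⅓) + 1/(((2*M))*M) = -M/3 + (1/(2*M))/M = -M/3 + 1/(2*M²) = 1/(2*M²) - M/3)
y(a, B) = a*(1/(2*a²) - a/3) (y(a, B) = (1/(2*a²) - a/3)*a = a*(1/(2*a²) - a/3))
(y(-50, -32) + h(-57)) + 2565 = ((⅙)*(3 - 2*(-50)³)/(-50) + 2*(-57)*(-22 - 57)) + 2565 = ((⅙)*(-1/50)*(3 - 2*(-125000)) + 2*(-57)*(-79)) + 2565 = ((⅙)*(-1/50)*(3 + 250000) + 9006) + 2565 = ((⅙)*(-1/50)*250003 + 9006) + 2565 = (-250003/300 + 9006) + 2565 = 2451797/300 + 2565 = 3221297/300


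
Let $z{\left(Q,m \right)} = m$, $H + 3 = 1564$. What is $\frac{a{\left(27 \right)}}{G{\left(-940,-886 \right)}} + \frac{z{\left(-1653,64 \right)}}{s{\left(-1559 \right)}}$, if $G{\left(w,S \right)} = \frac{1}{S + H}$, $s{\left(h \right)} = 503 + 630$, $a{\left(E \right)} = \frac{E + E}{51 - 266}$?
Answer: $- \frac{8256818}{48719} \approx -169.48$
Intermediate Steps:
$H = 1561$ ($H = -3 + 1564 = 1561$)
$a{\left(E \right)} = - \frac{2 E}{215}$ ($a{\left(E \right)} = \frac{2 E}{-215} = 2 E \left(- \frac{1}{215}\right) = - \frac{2 E}{215}$)
$s{\left(h \right)} = 1133$
$G{\left(w,S \right)} = \frac{1}{1561 + S}$ ($G{\left(w,S \right)} = \frac{1}{S + 1561} = \frac{1}{1561 + S}$)
$\frac{a{\left(27 \right)}}{G{\left(-940,-886 \right)}} + \frac{z{\left(-1653,64 \right)}}{s{\left(-1559 \right)}} = \frac{\left(- \frac{2}{215}\right) 27}{\frac{1}{1561 - 886}} + \frac{64}{1133} = - \frac{54}{215 \cdot \frac{1}{675}} + 64 \cdot \frac{1}{1133} = - \frac{54 \frac{1}{\frac{1}{675}}}{215} + \frac{64}{1133} = \left(- \frac{54}{215}\right) 675 + \frac{64}{1133} = - \frac{7290}{43} + \frac{64}{1133} = - \frac{8256818}{48719}$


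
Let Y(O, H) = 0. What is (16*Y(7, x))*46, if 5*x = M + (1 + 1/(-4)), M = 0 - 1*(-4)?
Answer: 0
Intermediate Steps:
M = 4 (M = 0 + 4 = 4)
x = 19/20 (x = (4 + (1 + 1/(-4)))/5 = (4 + (1 - ¼))/5 = (4 + ¾)/5 = (⅕)*(19/4) = 19/20 ≈ 0.95000)
(16*Y(7, x))*46 = (16*0)*46 = 0*46 = 0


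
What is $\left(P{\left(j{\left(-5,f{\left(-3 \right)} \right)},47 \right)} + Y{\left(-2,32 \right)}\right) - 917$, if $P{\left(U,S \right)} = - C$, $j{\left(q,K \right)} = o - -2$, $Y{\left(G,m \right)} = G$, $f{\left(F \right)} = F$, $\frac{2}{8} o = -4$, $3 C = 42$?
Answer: $-933$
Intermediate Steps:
$C = 14$ ($C = \frac{1}{3} \cdot 42 = 14$)
$o = -16$ ($o = 4 \left(-4\right) = -16$)
$j{\left(q,K \right)} = -14$ ($j{\left(q,K \right)} = -16 - -2 = -16 + 2 = -14$)
$P{\left(U,S \right)} = -14$ ($P{\left(U,S \right)} = \left(-1\right) 14 = -14$)
$\left(P{\left(j{\left(-5,f{\left(-3 \right)} \right)},47 \right)} + Y{\left(-2,32 \right)}\right) - 917 = \left(-14 - 2\right) - 917 = -16 - 917 = -933$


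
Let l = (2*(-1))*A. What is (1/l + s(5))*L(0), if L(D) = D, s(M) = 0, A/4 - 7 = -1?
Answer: 0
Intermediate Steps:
A = 24 (A = 28 + 4*(-1) = 28 - 4 = 24)
l = -48 (l = (2*(-1))*24 = -2*24 = -48)
(1/l + s(5))*L(0) = (1/(-48) + 0)*0 = (-1/48 + 0)*0 = -1/48*0 = 0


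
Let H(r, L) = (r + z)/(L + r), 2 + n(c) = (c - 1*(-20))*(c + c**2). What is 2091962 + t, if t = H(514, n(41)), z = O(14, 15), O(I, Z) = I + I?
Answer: 110407478745/52777 ≈ 2.0920e+6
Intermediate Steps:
O(I, Z) = 2*I
z = 28 (z = 2*14 = 28)
n(c) = -2 + (20 + c)*(c + c**2) (n(c) = -2 + (c - 1*(-20))*(c + c**2) = -2 + (c + 20)*(c + c**2) = -2 + (20 + c)*(c + c**2))
H(r, L) = (28 + r)/(L + r) (H(r, L) = (r + 28)/(L + r) = (28 + r)/(L + r))
t = 271/52777 (t = (28 + 514)/((-2 + 41**3 + 20*41 + 21*41**2) + 514) = 542/((-2 + 68921 + 820 + 21*1681) + 514) = 542/((-2 + 68921 + 820 + 35301) + 514) = 542/(105040 + 514) = 542/105554 = (1/105554)*542 = 271/52777 ≈ 0.0051348)
2091962 + t = 2091962 + 271/52777 = 110407478745/52777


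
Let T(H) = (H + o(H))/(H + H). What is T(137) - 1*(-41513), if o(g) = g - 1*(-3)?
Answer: 11374839/274 ≈ 41514.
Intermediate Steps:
o(g) = 3 + g (o(g) = g + 3 = 3 + g)
T(H) = (3 + 2*H)/(2*H) (T(H) = (H + (3 + H))/(H + H) = (3 + 2*H)/((2*H)) = (3 + 2*H)*(1/(2*H)) = (3 + 2*H)/(2*H))
T(137) - 1*(-41513) = (3/2 + 137)/137 - 1*(-41513) = (1/137)*(277/2) + 41513 = 277/274 + 41513 = 11374839/274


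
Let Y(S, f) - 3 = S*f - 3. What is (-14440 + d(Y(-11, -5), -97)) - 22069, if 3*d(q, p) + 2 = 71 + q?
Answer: -109403/3 ≈ -36468.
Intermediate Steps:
Y(S, f) = S*f (Y(S, f) = 3 + (S*f - 3) = 3 + (-3 + S*f) = S*f)
d(q, p) = 23 + q/3 (d(q, p) = -⅔ + (71 + q)/3 = -⅔ + (71/3 + q/3) = 23 + q/3)
(-14440 + d(Y(-11, -5), -97)) - 22069 = (-14440 + (23 + (-11*(-5))/3)) - 22069 = (-14440 + (23 + (⅓)*55)) - 22069 = (-14440 + (23 + 55/3)) - 22069 = (-14440 + 124/3) - 22069 = -43196/3 - 22069 = -109403/3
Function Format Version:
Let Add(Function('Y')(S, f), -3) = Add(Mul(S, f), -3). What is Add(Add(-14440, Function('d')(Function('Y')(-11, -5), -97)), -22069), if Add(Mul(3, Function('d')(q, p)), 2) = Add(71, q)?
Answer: Rational(-109403, 3) ≈ -36468.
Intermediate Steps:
Function('Y')(S, f) = Mul(S, f) (Function('Y')(S, f) = Add(3, Add(Mul(S, f), -3)) = Add(3, Add(-3, Mul(S, f))) = Mul(S, f))
Function('d')(q, p) = Add(23, Mul(Rational(1, 3), q)) (Function('d')(q, p) = Add(Rational(-2, 3), Mul(Rational(1, 3), Add(71, q))) = Add(Rational(-2, 3), Add(Rational(71, 3), Mul(Rational(1, 3), q))) = Add(23, Mul(Rational(1, 3), q)))
Add(Add(-14440, Function('d')(Function('Y')(-11, -5), -97)), -22069) = Add(Add(-14440, Add(23, Mul(Rational(1, 3), Mul(-11, -5)))), -22069) = Add(Add(-14440, Add(23, Mul(Rational(1, 3), 55))), -22069) = Add(Add(-14440, Add(23, Rational(55, 3))), -22069) = Add(Add(-14440, Rational(124, 3)), -22069) = Add(Rational(-43196, 3), -22069) = Rational(-109403, 3)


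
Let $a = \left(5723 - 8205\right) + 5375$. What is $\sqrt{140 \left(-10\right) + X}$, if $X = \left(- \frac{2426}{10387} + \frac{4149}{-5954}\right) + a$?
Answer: $\frac{\sqrt{33767608203044274}}{4757246} \approx 38.627$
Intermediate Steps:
$a = 2893$ ($a = -2482 + 5375 = 2893$)
$X = \frac{13758286519}{4757246}$ ($X = \left(- \frac{2426}{10387} + \frac{4149}{-5954}\right) + 2893 = \left(\left(-2426\right) \frac{1}{10387} + 4149 \left(- \frac{1}{5954}\right)\right) + 2893 = \left(- \frac{2426}{10387} - \frac{4149}{5954}\right) + 2893 = - \frac{4426159}{4757246} + 2893 = \frac{13758286519}{4757246} \approx 2892.1$)
$\sqrt{140 \left(-10\right) + X} = \sqrt{140 \left(-10\right) + \frac{13758286519}{4757246}} = \sqrt{-1400 + \frac{13758286519}{4757246}} = \sqrt{\frac{7098142119}{4757246}} = \frac{\sqrt{33767608203044274}}{4757246}$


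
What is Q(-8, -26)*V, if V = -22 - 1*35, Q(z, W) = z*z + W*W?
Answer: -42180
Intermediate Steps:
Q(z, W) = W² + z² (Q(z, W) = z² + W² = W² + z²)
V = -57 (V = -22 - 35 = -57)
Q(-8, -26)*V = ((-26)² + (-8)²)*(-57) = (676 + 64)*(-57) = 740*(-57) = -42180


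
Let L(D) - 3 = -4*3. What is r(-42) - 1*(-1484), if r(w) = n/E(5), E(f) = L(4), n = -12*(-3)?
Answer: 1480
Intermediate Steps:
L(D) = -9 (L(D) = 3 - 4*3 = 3 - 12 = -9)
n = 36
E(f) = -9
r(w) = -4 (r(w) = 36/(-9) = 36*(-1/9) = -4)
r(-42) - 1*(-1484) = -4 - 1*(-1484) = -4 + 1484 = 1480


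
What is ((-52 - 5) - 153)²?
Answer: 44100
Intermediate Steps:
((-52 - 5) - 153)² = (-57 - 153)² = (-210)² = 44100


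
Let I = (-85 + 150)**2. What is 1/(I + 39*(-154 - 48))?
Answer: -1/3653 ≈ -0.00027375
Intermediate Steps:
I = 4225 (I = 65**2 = 4225)
1/(I + 39*(-154 - 48)) = 1/(4225 + 39*(-154 - 48)) = 1/(4225 + 39*(-202)) = 1/(4225 - 7878) = 1/(-3653) = -1/3653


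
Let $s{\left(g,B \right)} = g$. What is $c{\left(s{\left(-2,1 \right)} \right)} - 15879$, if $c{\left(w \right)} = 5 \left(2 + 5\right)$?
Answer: $-15844$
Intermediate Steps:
$c{\left(w \right)} = 35$ ($c{\left(w \right)} = 5 \cdot 7 = 35$)
$c{\left(s{\left(-2,1 \right)} \right)} - 15879 = 35 - 15879 = -15844$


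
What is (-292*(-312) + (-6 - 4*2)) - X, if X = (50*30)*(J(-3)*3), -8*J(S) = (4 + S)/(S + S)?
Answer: 363985/4 ≈ 90996.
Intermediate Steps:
J(S) = -(4 + S)/(16*S) (J(S) = -(4 + S)/(8*(S + S)) = -(4 + S)/(8*(2*S)) = -(4 + S)*1/(2*S)/8 = -(4 + S)/(16*S))
X = 375/4 (X = (50*30)*(((1/16)*(-4 - 1*(-3))/(-3))*3) = 1500*(((1/16)*(-⅓)*(-4 + 3))*3) = 1500*(((1/16)*(-⅓)*(-1))*3) = 1500*((1/48)*3) = 1500*(1/16) = 375/4 ≈ 93.750)
(-292*(-312) + (-6 - 4*2)) - X = (-292*(-312) + (-6 - 4*2)) - 1*375/4 = (91104 + (-6 - 8)) - 375/4 = (91104 - 14) - 375/4 = 91090 - 375/4 = 363985/4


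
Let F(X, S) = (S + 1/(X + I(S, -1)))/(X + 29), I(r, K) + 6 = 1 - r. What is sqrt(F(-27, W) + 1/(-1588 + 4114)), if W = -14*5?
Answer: I*sqrt(80588621163)/47994 ≈ 5.9149*I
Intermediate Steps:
I(r, K) = -5 - r (I(r, K) = -6 + (1 - r) = -5 - r)
W = -70
F(X, S) = (S + 1/(-5 + X - S))/(29 + X) (F(X, S) = (S + 1/(X + (-5 - S)))/(X + 29) = (S + 1/(-5 + X - S))/(29 + X))
sqrt(F(-27, W) + 1/(-1588 + 4114)) = sqrt((1 - 70*(-27) - 1*(-70)*(5 - 70))/(-145 + (-27)**2 - 29*(-70) + 29*(-27) - 1*(-27)*(5 - 70)) + 1/(-1588 + 4114)) = sqrt((1 + 1890 - 1*(-70)*(-65))/(-145 + 729 + 2030 - 783 - 1*(-27)*(-65)) + 1/2526) = sqrt((1 + 1890 - 4550)/(-145 + 729 + 2030 - 783 - 1755) + 1/2526) = sqrt(-2659/76 + 1/2526) = sqrt(-3358279/95988) = I*sqrt(80588621163)/47994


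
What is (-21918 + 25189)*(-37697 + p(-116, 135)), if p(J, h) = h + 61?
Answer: -122665771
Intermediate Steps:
p(J, h) = 61 + h
(-21918 + 25189)*(-37697 + p(-116, 135)) = (-21918 + 25189)*(-37697 + (61 + 135)) = 3271*(-37697 + 196) = 3271*(-37501) = -122665771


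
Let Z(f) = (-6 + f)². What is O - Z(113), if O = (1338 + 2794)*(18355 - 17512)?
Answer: 3471827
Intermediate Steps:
O = 3483276 (O = 4132*843 = 3483276)
O - Z(113) = 3483276 - (-6 + 113)² = 3483276 - 1*107² = 3483276 - 1*11449 = 3483276 - 11449 = 3471827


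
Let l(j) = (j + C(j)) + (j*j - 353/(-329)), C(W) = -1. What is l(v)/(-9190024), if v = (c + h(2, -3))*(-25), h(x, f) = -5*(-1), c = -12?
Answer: -1266653/377939737 ≈ -0.0033515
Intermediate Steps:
h(x, f) = 5
v = 175 (v = (-12 + 5)*(-25) = -7*(-25) = 175)
l(j) = 24/329 + j + j² (l(j) = (j - 1) + (j*j - 353/(-329)) = (-1 + j) + (j² - 353*(-1/329)) = (-1 + j) + (j² + 353/329) = (-1 + j) + (353/329 + j²) = 24/329 + j + j²)
l(v)/(-9190024) = (24/329 + 175 + 175²)/(-9190024) = (24/329 + 175 + 30625)*(-1/9190024) = (10133224/329)*(-1/9190024) = -1266653/377939737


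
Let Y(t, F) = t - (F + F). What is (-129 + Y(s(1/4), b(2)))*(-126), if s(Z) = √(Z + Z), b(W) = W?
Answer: 16758 - 63*√2 ≈ 16669.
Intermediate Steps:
s(Z) = √2*√Z (s(Z) = √(2*Z) = √2*√Z)
Y(t, F) = t - 2*F
(-129 + Y(s(1/4), b(2)))*(-126) = (-129 + (√2*√(1/4) - 2*2))*(-126) = (-129 + (√2*√(¼) - 4))*(-126) = (-129 + (√2*(½) - 4))*(-126) = (-129 + (√2/2 - 4))*(-126) = (-129 + (-4 + √2/2))*(-126) = (-133 + √2/2)*(-126) = 16758 - 63*√2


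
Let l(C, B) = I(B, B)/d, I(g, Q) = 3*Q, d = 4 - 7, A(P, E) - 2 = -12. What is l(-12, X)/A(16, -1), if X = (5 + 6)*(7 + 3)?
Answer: 11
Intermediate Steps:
A(P, E) = -10 (A(P, E) = 2 - 12 = -10)
d = -3
X = 110 (X = 11*10 = 110)
l(C, B) = -B (l(C, B) = (3*B)/(-3) = (3*B)*(-⅓) = -B)
l(-12, X)/A(16, -1) = (-1*110)/(-10) = -⅒*(-110) = 11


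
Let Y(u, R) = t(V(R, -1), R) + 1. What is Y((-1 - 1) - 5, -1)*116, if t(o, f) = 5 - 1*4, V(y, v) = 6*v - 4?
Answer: 232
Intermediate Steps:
V(y, v) = -4 + 6*v
t(o, f) = 1 (t(o, f) = 5 - 4 = 1)
Y(u, R) = 2 (Y(u, R) = 1 + 1 = 2)
Y((-1 - 1) - 5, -1)*116 = 2*116 = 232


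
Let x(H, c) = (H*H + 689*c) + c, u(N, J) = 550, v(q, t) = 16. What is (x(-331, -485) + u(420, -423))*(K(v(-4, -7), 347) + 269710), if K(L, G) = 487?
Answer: -60669764183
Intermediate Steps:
x(H, c) = H**2 + 690*c (x(H, c) = (H**2 + 689*c) + c = H**2 + 690*c)
(x(-331, -485) + u(420, -423))*(K(v(-4, -7), 347) + 269710) = (((-331)**2 + 690*(-485)) + 550)*(487 + 269710) = ((109561 - 334650) + 550)*270197 = (-225089 + 550)*270197 = -224539*270197 = -60669764183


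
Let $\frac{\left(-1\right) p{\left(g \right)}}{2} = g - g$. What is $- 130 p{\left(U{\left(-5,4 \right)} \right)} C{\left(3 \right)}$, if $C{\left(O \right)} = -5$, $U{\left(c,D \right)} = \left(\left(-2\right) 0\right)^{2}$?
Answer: $0$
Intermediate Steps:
$U{\left(c,D \right)} = 0$ ($U{\left(c,D \right)} = 0^{2} = 0$)
$p{\left(g \right)} = 0$ ($p{\left(g \right)} = - 2 \left(g - g\right) = \left(-2\right) 0 = 0$)
$- 130 p{\left(U{\left(-5,4 \right)} \right)} C{\left(3 \right)} = \left(-130\right) 0 \left(-5\right) = 0 \left(-5\right) = 0$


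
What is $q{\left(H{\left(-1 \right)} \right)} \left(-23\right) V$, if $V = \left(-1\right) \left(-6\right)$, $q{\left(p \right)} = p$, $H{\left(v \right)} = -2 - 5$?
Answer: $966$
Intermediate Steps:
$H{\left(v \right)} = -7$ ($H{\left(v \right)} = -2 - 5 = -7$)
$V = 6$
$q{\left(H{\left(-1 \right)} \right)} \left(-23\right) V = \left(-7\right) \left(-23\right) 6 = 161 \cdot 6 = 966$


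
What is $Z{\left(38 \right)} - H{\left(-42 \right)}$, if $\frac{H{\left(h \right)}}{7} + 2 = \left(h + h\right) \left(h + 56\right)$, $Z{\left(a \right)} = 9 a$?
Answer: $8588$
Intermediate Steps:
$H{\left(h \right)} = -14 + 14 h \left(56 + h\right)$ ($H{\left(h \right)} = -14 + 7 \left(h + h\right) \left(h + 56\right) = -14 + 7 \cdot 2 h \left(56 + h\right) = -14 + 14 h \left(56 + h\right)$)
$Z{\left(38 \right)} - H{\left(-42 \right)} = 9 \cdot 38 - \left(-14 + 14 \left(-42\right)^{2} + 784 \left(-42\right)\right) = 342 - \left(-14 + 14 \cdot 1764 - 32928\right) = 342 - \left(-14 + 24696 - 32928\right) = 342 - -8246 = 342 + 8246 = 8588$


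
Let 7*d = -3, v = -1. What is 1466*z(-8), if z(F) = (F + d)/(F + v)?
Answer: 86494/63 ≈ 1372.9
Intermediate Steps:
d = -3/7 (d = (1/7)*(-3) = -3/7 ≈ -0.42857)
z(F) = (-3/7 + F)/(-1 + F) (z(F) = (F - 3/7)/(F - 1) = (-3/7 + F)/(-1 + F))
1466*z(-8) = 1466*((-3/7 - 8)/(-1 - 8)) = 1466*(-59/7/(-9)) = 1466*(-1/9*(-59/7)) = 1466*(59/63) = 86494/63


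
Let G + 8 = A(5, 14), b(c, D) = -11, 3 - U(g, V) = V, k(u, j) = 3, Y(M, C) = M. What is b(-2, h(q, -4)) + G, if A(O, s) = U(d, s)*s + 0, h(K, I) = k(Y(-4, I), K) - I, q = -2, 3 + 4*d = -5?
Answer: -173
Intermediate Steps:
d = -2 (d = -3/4 + (1/4)*(-5) = -3/4 - 5/4 = -2)
h(K, I) = 3 - I
U(g, V) = 3 - V
A(O, s) = s*(3 - s) (A(O, s) = (3 - s)*s + 0 = s*(3 - s) + 0 = s*(3 - s))
G = -162 (G = -8 + 14*(3 - 1*14) = -8 + 14*(3 - 14) = -8 + 14*(-11) = -8 - 154 = -162)
b(-2, h(q, -4)) + G = -11 - 162 = -173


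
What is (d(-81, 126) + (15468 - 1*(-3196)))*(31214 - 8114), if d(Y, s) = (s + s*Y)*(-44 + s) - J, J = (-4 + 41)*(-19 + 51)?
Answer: -18689748000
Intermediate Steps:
J = 1184 (J = 37*32 = 1184)
d(Y, s) = -1184 + (-44 + s)*(s + Y*s) (d(Y, s) = (s + s*Y)*(-44 + s) - 1*1184 = (s + Y*s)*(-44 + s) - 1184 = (-44 + s)*(s + Y*s) - 1184 = -1184 + (-44 + s)*(s + Y*s))
(d(-81, 126) + (15468 - 1*(-3196)))*(31214 - 8114) = ((-1184 + 126**2 - 44*126 - 81*126**2 - 44*(-81)*126) + (15468 - 1*(-3196)))*(31214 - 8114) = ((-1184 + 15876 - 5544 - 81*15876 + 449064) + (15468 + 3196))*23100 = ((-1184 + 15876 - 5544 - 1285956 + 449064) + 18664)*23100 = (-827744 + 18664)*23100 = -809080*23100 = -18689748000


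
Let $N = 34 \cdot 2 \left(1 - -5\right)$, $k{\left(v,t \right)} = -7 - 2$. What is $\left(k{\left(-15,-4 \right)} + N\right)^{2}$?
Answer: $159201$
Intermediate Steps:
$k{\left(v,t \right)} = -9$
$N = 408$ ($N = 34 \cdot 2 \left(1 + 5\right) = 34 \cdot 2 \cdot 6 = 34 \cdot 12 = 408$)
$\left(k{\left(-15,-4 \right)} + N\right)^{2} = \left(-9 + 408\right)^{2} = 399^{2} = 159201$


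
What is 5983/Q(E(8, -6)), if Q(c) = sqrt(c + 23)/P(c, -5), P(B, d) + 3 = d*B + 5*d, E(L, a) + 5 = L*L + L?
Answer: -723943*sqrt(10)/10 ≈ -2.2893e+5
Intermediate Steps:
E(L, a) = -5 + L + L**2 (E(L, a) = -5 + (L*L + L) = -5 + (L**2 + L) = -5 + (L + L**2) = -5 + L + L**2)
P(B, d) = -3 + 5*d + B*d (P(B, d) = -3 + (d*B + 5*d) = -3 + (B*d + 5*d) = -3 + (5*d + B*d) = -3 + 5*d + B*d)
Q(c) = sqrt(23 + c)/(-28 - 5*c) (Q(c) = sqrt(c + 23)/(-3 + 5*(-5) + c*(-5)) = sqrt(23 + c)/(-3 - 25 - 5*c) = sqrt(23 + c)/(-28 - 5*c))
5983/Q(E(8, -6)) = 5983/((sqrt(23 + (-5 + 8 + 8**2))/(-28 - 5*(-5 + 8 + 8**2)))) = 5983/((sqrt(23 + (-5 + 8 + 64))/(-28 - 5*(-5 + 8 + 64)))) = 5983/((sqrt(23 + 67)/(-28 - 5*67))) = 5983/((sqrt(90)/(-28 - 335))) = 5983/(((3*sqrt(10))/(-363))) = 5983/((-sqrt(10)/121)) = 5983*(-121*sqrt(10)/10) = -723943*sqrt(10)/10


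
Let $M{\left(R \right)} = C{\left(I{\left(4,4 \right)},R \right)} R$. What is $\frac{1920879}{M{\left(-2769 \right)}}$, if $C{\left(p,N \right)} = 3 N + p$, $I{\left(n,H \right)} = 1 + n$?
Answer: $\frac{640293}{7662746} \approx 0.083559$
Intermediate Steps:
$C{\left(p,N \right)} = p + 3 N$
$M{\left(R \right)} = R \left(5 + 3 R\right)$ ($M{\left(R \right)} = \left(\left(1 + 4\right) + 3 R\right) R = \left(5 + 3 R\right) R = R \left(5 + 3 R\right)$)
$\frac{1920879}{M{\left(-2769 \right)}} = \frac{1920879}{\left(-2769\right) \left(5 + 3 \left(-2769\right)\right)} = \frac{1920879}{\left(-2769\right) \left(5 - 8307\right)} = \frac{1920879}{\left(-2769\right) \left(-8302\right)} = \frac{1920879}{22988238} = 1920879 \cdot \frac{1}{22988238} = \frac{640293}{7662746}$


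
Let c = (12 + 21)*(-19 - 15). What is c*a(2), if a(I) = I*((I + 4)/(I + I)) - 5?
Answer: 2244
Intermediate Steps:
a(I) = -3 + I/2 (a(I) = I*((4 + I)/((2*I))) - 5 = I*((4 + I)*(1/(2*I))) - 5 = I*((4 + I)/(2*I)) - 5 = (2 + I/2) - 5 = -3 + I/2)
c = -1122 (c = 33*(-34) = -1122)
c*a(2) = -1122*(-3 + (1/2)*2) = -1122*(-3 + 1) = -1122*(-2) = 2244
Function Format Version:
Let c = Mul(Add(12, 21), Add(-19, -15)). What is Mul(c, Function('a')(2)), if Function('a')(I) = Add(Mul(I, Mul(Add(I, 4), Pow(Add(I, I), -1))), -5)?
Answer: 2244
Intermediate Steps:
Function('a')(I) = Add(-3, Mul(Rational(1, 2), I)) (Function('a')(I) = Add(Mul(I, Mul(Add(4, I), Pow(Mul(2, I), -1))), -5) = Add(Mul(I, Mul(Add(4, I), Mul(Rational(1, 2), Pow(I, -1)))), -5) = Add(Mul(I, Mul(Rational(1, 2), Pow(I, -1), Add(4, I))), -5) = Add(Add(2, Mul(Rational(1, 2), I)), -5) = Add(-3, Mul(Rational(1, 2), I)))
c = -1122 (c = Mul(33, -34) = -1122)
Mul(c, Function('a')(2)) = Mul(-1122, Add(-3, Mul(Rational(1, 2), 2))) = Mul(-1122, Add(-3, 1)) = Mul(-1122, -2) = 2244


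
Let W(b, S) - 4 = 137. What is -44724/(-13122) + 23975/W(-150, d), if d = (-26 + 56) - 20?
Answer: 17828113/102789 ≈ 173.44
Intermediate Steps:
d = 10 (d = 30 - 20 = 10)
W(b, S) = 141 (W(b, S) = 4 + 137 = 141)
-44724/(-13122) + 23975/W(-150, d) = -44724/(-13122) + 23975/141 = -44724*(-1/13122) + 23975*(1/141) = 7454/2187 + 23975/141 = 17828113/102789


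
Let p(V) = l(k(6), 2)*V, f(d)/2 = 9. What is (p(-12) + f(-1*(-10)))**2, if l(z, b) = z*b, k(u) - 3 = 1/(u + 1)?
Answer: 161604/49 ≈ 3298.0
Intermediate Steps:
k(u) = 3 + 1/(1 + u) (k(u) = 3 + 1/(u + 1) = 3 + 1/(1 + u))
f(d) = 18 (f(d) = 2*9 = 18)
l(z, b) = b*z
p(V) = 44*V/7 (p(V) = (2*((4 + 3*6)/(1 + 6)))*V = (2*((4 + 18)/7))*V = (2*((1/7)*22))*V = (2*(22/7))*V = 44*V/7)
(p(-12) + f(-1*(-10)))**2 = ((44/7)*(-12) + 18)**2 = (-528/7 + 18)**2 = (-402/7)**2 = 161604/49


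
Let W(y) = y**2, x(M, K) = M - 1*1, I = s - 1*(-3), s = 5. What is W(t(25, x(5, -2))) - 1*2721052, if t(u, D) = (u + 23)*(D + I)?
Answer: -2389276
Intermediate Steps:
I = 8 (I = 5 - 1*(-3) = 5 + 3 = 8)
x(M, K) = -1 + M (x(M, K) = M - 1 = -1 + M)
t(u, D) = (8 + D)*(23 + u) (t(u, D) = (u + 23)*(D + 8) = (23 + u)*(8 + D) = (8 + D)*(23 + u))
W(t(25, x(5, -2))) - 1*2721052 = (184 + 8*25 + 23*(-1 + 5) + (-1 + 5)*25)**2 - 1*2721052 = (184 + 200 + 23*4 + 4*25)**2 - 2721052 = (184 + 200 + 92 + 100)**2 - 2721052 = 576**2 - 2721052 = 331776 - 2721052 = -2389276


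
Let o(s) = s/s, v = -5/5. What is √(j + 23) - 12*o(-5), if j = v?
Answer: -12 + √22 ≈ -7.3096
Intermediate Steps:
v = -1 (v = -5*⅕ = -1)
j = -1
o(s) = 1
√(j + 23) - 12*o(-5) = √(-1 + 23) - 12*1 = √22 - 12 = -12 + √22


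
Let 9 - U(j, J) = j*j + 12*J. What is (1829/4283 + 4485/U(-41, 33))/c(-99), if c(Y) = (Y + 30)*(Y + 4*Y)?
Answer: -15426883/302519168820 ≈ -5.0995e-5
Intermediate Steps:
U(j, J) = 9 - j² - 12*J (U(j, J) = 9 - (j*j + 12*J) = 9 - (j² + 12*J) = 9 + (-j² - 12*J) = 9 - j² - 12*J)
c(Y) = 5*Y*(30 + Y) (c(Y) = (30 + Y)*(5*Y) = 5*Y*(30 + Y))
(1829/4283 + 4485/U(-41, 33))/c(-99) = (1829/4283 + 4485/(9 - 1*(-41)² - 12*33))/((5*(-99)*(30 - 99))) = (1829*(1/4283) + 4485/(9 - 1*1681 - 396))/((5*(-99)*(-69))) = (1829/4283 + 4485/(9 - 1681 - 396))/34155 = (1829/4283 + 4485/(-2068))*(1/34155) = (1829/4283 + 4485*(-1/2068))*(1/34155) = (1829/4283 - 4485/2068)*(1/34155) = -15426883/8857244*1/34155 = -15426883/302519168820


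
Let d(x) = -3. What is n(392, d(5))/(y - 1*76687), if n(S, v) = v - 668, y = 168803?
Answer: -671/92116 ≈ -0.0072843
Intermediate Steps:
n(S, v) = -668 + v
n(392, d(5))/(y - 1*76687) = (-668 - 3)/(168803 - 1*76687) = -671/(168803 - 76687) = -671/92116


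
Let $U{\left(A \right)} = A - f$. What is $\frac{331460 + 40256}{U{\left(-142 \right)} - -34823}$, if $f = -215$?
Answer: $\frac{92929}{8724} \approx 10.652$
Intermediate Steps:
$U{\left(A \right)} = 215 + A$ ($U{\left(A \right)} = A - -215 = A + 215 = 215 + A$)
$\frac{331460 + 40256}{U{\left(-142 \right)} - -34823} = \frac{331460 + 40256}{\left(215 - 142\right) - -34823} = \frac{371716}{73 + 34823} = \frac{371716}{34896} = 371716 \cdot \frac{1}{34896} = \frac{92929}{8724}$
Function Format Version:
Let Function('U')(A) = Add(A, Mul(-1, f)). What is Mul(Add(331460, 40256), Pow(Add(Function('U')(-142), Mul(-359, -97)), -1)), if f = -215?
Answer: Rational(92929, 8724) ≈ 10.652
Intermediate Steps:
Function('U')(A) = Add(215, A) (Function('U')(A) = Add(A, Mul(-1, -215)) = Add(A, 215) = Add(215, A))
Mul(Add(331460, 40256), Pow(Add(Function('U')(-142), Mul(-359, -97)), -1)) = Mul(Add(331460, 40256), Pow(Add(Add(215, -142), Mul(-359, -97)), -1)) = Mul(371716, Pow(Add(73, 34823), -1)) = Mul(371716, Pow(34896, -1)) = Mul(371716, Rational(1, 34896)) = Rational(92929, 8724)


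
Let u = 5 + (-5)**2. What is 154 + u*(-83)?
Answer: -2336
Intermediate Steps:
u = 30 (u = 5 + 25 = 30)
154 + u*(-83) = 154 + 30*(-83) = 154 - 2490 = -2336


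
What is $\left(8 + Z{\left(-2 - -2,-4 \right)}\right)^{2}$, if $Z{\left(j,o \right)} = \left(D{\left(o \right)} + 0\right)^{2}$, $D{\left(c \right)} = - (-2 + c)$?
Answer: $1936$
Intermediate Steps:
$D{\left(c \right)} = 2 - c$
$Z{\left(j,o \right)} = \left(2 - o\right)^{2}$ ($Z{\left(j,o \right)} = \left(\left(2 - o\right) + 0\right)^{2} = \left(2 - o\right)^{2}$)
$\left(8 + Z{\left(-2 - -2,-4 \right)}\right)^{2} = \left(8 + \left(-2 - 4\right)^{2}\right)^{2} = \left(8 + \left(-6\right)^{2}\right)^{2} = \left(8 + 36\right)^{2} = 44^{2} = 1936$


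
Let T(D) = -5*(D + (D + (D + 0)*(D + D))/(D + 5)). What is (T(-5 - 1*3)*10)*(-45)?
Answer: -108000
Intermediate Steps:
T(D) = -5*D - 5*(D + 2*D²)/(5 + D) (T(D) = -5*(D + (D + D*(2*D))/(5 + D)) = -5*(D + (D + 2*D²)/(5 + D)) = -5*D - 5*(D + 2*D²)/(5 + D))
(T(-5 - 1*3)*10)*(-45) = (-15*(-5 - 1*3)*(2 + (-5 - 1*3))/(5 + (-5 - 1*3))*10)*(-45) = (-15*(-5 - 3)*(2 + (-5 - 3))/(5 + (-5 - 3))*10)*(-45) = (-15*(-8)*(2 - 8)/(5 - 8)*10)*(-45) = (-15*(-8)*(-6)/(-3)*10)*(-45) = (-15*(-8)*(-⅓)*(-6)*10)*(-45) = (240*10)*(-45) = 2400*(-45) = -108000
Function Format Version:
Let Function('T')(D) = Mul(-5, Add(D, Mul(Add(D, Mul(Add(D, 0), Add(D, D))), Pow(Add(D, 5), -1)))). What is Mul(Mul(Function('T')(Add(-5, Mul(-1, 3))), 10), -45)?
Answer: -108000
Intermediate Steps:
Function('T')(D) = Add(Mul(-5, D), Mul(-5, Pow(Add(5, D), -1), Add(D, Mul(2, Pow(D, 2))))) (Function('T')(D) = Mul(-5, Add(D, Mul(Add(D, Mul(D, Mul(2, D))), Pow(Add(5, D), -1)))) = Mul(-5, Add(D, Mul(Add(D, Mul(2, Pow(D, 2))), Pow(Add(5, D), -1)))) = Mul(-5, Add(D, Mul(Pow(Add(5, D), -1), Add(D, Mul(2, Pow(D, 2)))))) = Add(Mul(-5, D), Mul(-5, Pow(Add(5, D), -1), Add(D, Mul(2, Pow(D, 2))))))
Mul(Mul(Function('T')(Add(-5, Mul(-1, 3))), 10), -45) = Mul(Mul(Mul(-15, Add(-5, Mul(-1, 3)), Pow(Add(5, Add(-5, Mul(-1, 3))), -1), Add(2, Add(-5, Mul(-1, 3)))), 10), -45) = Mul(Mul(Mul(-15, Add(-5, -3), Pow(Add(5, Add(-5, -3)), -1), Add(2, Add(-5, -3))), 10), -45) = Mul(Mul(Mul(-15, -8, Pow(Add(5, -8), -1), Add(2, -8)), 10), -45) = Mul(Mul(Mul(-15, -8, Pow(-3, -1), -6), 10), -45) = Mul(Mul(Mul(-15, -8, Rational(-1, 3), -6), 10), -45) = Mul(Mul(240, 10), -45) = Mul(2400, -45) = -108000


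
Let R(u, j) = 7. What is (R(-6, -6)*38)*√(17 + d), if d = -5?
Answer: 532*√3 ≈ 921.45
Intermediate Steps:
(R(-6, -6)*38)*√(17 + d) = (7*38)*√(17 - 5) = 266*√12 = 266*(2*√3) = 532*√3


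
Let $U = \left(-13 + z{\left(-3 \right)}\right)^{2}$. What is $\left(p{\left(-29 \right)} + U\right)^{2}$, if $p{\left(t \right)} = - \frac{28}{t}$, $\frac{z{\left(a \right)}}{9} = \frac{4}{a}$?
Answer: $\frac{329531409}{841} \approx 3.9183 \cdot 10^{5}$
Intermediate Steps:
$z{\left(a \right)} = \frac{36}{a}$ ($z{\left(a \right)} = 9 \frac{4}{a} = \frac{36}{a}$)
$U = 625$ ($U = \left(-13 + \frac{36}{-3}\right)^{2} = \left(-13 + 36 \left(- \frac{1}{3}\right)\right)^{2} = \left(-13 - 12\right)^{2} = \left(-25\right)^{2} = 625$)
$\left(p{\left(-29 \right)} + U\right)^{2} = \left(- \frac{28}{-29} + 625\right)^{2} = \left(\left(-28\right) \left(- \frac{1}{29}\right) + 625\right)^{2} = \left(\frac{28}{29} + 625\right)^{2} = \left(\frac{18153}{29}\right)^{2} = \frac{329531409}{841}$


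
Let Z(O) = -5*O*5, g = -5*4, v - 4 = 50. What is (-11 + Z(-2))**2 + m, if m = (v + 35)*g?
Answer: -259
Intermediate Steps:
v = 54 (v = 4 + 50 = 54)
g = -20
Z(O) = -25*O
m = -1780 (m = (54 + 35)*(-20) = 89*(-20) = -1780)
(-11 + Z(-2))**2 + m = (-11 - 25*(-2))**2 - 1780 = (-11 + 50)**2 - 1780 = 39**2 - 1780 = 1521 - 1780 = -259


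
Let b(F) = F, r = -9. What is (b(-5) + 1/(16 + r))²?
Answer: 1156/49 ≈ 23.592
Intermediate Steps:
(b(-5) + 1/(16 + r))² = (-5 + 1/(16 - 9))² = (-5 + 1/7)² = (-5 + ⅐)² = (-34/7)² = 1156/49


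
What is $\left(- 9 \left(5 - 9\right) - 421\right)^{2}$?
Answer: $148225$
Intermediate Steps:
$\left(- 9 \left(5 - 9\right) - 421\right)^{2} = \left(\left(-9\right) \left(-4\right) - 421\right)^{2} = \left(36 - 421\right)^{2} = \left(-385\right)^{2} = 148225$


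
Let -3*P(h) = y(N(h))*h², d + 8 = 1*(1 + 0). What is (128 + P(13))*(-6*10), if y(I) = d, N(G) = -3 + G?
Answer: -31340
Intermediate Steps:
d = -7 (d = -8 + 1*(1 + 0) = -8 + 1*1 = -8 + 1 = -7)
y(I) = -7
P(h) = 7*h²/3 (P(h) = -(-7)*h²/3 = 7*h²/3)
(128 + P(13))*(-6*10) = (128 + (7/3)*13²)*(-6*10) = (128 + (7/3)*169)*(-60) = (128 + 1183/3)*(-60) = (1567/3)*(-60) = -31340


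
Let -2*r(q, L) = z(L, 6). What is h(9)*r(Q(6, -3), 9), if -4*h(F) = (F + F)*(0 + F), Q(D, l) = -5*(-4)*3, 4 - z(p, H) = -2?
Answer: 243/2 ≈ 121.50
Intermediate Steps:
z(p, H) = 6 (z(p, H) = 4 - 1*(-2) = 4 + 2 = 6)
Q(D, l) = 60 (Q(D, l) = 20*3 = 60)
r(q, L) = -3 (r(q, L) = -1/2*6 = -3)
h(F) = -F**2/2 (h(F) = -(F + F)*(0 + F)/4 = -2*F*F/4 = -F**2/2)
h(9)*r(Q(6, -3), 9) = -1/2*9**2*(-3) = -1/2*81*(-3) = -81/2*(-3) = 243/2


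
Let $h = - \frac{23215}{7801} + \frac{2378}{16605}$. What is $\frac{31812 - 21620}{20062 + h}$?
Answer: $\frac{32200655760}{63375033493} \approx 0.5081$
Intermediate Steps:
$h = - \frac{8949617}{3159405}$ ($h = \left(-23215\right) \frac{1}{7801} + 2378 \cdot \frac{1}{16605} = - \frac{23215}{7801} + \frac{58}{405} = - \frac{8949617}{3159405} \approx -2.8327$)
$\frac{31812 - 21620}{20062 + h} = \frac{31812 - 21620}{20062 - \frac{8949617}{3159405}} = \frac{10192}{\frac{63375033493}{3159405}} = 10192 \cdot \frac{3159405}{63375033493} = \frac{32200655760}{63375033493}$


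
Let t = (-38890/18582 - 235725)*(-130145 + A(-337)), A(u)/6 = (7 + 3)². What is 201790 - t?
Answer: -283719865878010/9291 ≈ -3.0537e+10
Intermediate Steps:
A(u) = 600 (A(u) = 6*(7 + 3)² = 6*10² = 6*100 = 600)
t = 283721740708900/9291 (t = (-38890/18582 - 235725)*(-130145 + 600) = (-38890*1/18582 - 235725)*(-129545) = (-19445/9291 - 235725)*(-129545) = -2190140420/9291*(-129545) = 283721740708900/9291 ≈ 3.0537e+10)
201790 - t = 201790 - 1*283721740708900/9291 = 201790 - 283721740708900/9291 = -283719865878010/9291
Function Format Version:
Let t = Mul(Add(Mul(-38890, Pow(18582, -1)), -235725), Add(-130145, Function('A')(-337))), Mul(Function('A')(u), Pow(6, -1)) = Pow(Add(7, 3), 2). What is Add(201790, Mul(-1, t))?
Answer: Rational(-283719865878010, 9291) ≈ -3.0537e+10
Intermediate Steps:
Function('A')(u) = 600 (Function('A')(u) = Mul(6, Pow(Add(7, 3), 2)) = Mul(6, Pow(10, 2)) = Mul(6, 100) = 600)
t = Rational(283721740708900, 9291) (t = Mul(Add(Mul(-38890, Pow(18582, -1)), -235725), Add(-130145, 600)) = Mul(Add(Mul(-38890, Rational(1, 18582)), -235725), -129545) = Mul(Add(Rational(-19445, 9291), -235725), -129545) = Mul(Rational(-2190140420, 9291), -129545) = Rational(283721740708900, 9291) ≈ 3.0537e+10)
Add(201790, Mul(-1, t)) = Add(201790, Mul(-1, Rational(283721740708900, 9291))) = Add(201790, Rational(-283721740708900, 9291)) = Rational(-283719865878010, 9291)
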